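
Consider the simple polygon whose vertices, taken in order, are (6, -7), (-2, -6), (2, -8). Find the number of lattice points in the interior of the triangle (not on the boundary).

5

Using the shoelace formula, 2A = |[6·(-6) − (-2)·(-7)] + [(-2)·(-8) − 2·(-6)] + [2·(-7) − 6·(-8)]| = 12, so the area is 6.
Along each edge there are gcd(|Δx|,|Δy|)+1 lattice points, so counting each shared vertex once the boundary has gcd(8,1) + gcd(4,2) + gcd(4,1) = 1+2+1 = 4.
Pick's theorem gives I = A − B/2 + 1 = 6 − 4/2 + 1 = 5.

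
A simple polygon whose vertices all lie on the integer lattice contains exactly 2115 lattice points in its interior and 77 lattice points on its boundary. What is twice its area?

Pick's theorem states A = I + B/2 − 1, so A = 2115 + 77/2 − 1 = 4305/2.
Hence 2A = 4305.

4305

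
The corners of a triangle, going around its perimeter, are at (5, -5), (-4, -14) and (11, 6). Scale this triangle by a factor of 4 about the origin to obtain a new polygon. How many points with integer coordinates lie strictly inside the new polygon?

331

By the shoelace formula, twice the signed area is |[5·(-14) − (-4)·(-5)] + [(-4)·6 − 11·(-14)] + [11·(-5) − 5·6]| = 45, so the area is 45/2.
Summing gcd(|Δx|,|Δy|) over the edges gives the boundary count: gcd(9,9) + gcd(15,20) + gcd(6,11) = 9+5+1 = 15.
Scaling by 4 multiplies the area by 4² = 16 (so the new area is 360) and multiplies the boundary lattice-point count by 4, giving 60.
By Pick's theorem, the interior count of the dilated polygon is 360 − 60/2 + 1 = 331.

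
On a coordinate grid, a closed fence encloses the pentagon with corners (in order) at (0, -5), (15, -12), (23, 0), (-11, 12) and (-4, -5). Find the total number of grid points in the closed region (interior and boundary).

382

The shoelace formula gives twice the area as |(0·(-12) − 15·(-5)) + (15·0 − 23·(-12)) + (23·12 − (-11)·0) + ((-11)·(-5) − (-4)·12) + ((-4)·(-5) − 0·(-5))| = 750, so the area is 375.
Along each edge there are gcd(|Δx|,|Δy|)+1 lattice points, so counting each shared vertex once the boundary has gcd(15,7) + gcd(8,12) + gcd(34,12) + gcd(7,17) + gcd(4,0) = 1+4+2+1+4 = 12.
Pick's theorem gives I = A − B/2 + 1 = 375 − 12/2 + 1 = 370, so the closed region contains I + B = 370 + 12 = 382 lattice points.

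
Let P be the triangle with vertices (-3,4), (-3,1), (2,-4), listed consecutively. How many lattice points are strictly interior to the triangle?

4

By the shoelace formula, twice the signed area is |((-3)·1 − (-3)·4) + ((-3)·(-4) − 2·1) + (2·4 − (-3)·(-4))| = 15, so the area is 7.5.
Summing gcd(|Δx|,|Δy|) over the edges gives the boundary count: gcd(0,3) + gcd(5,5) + gcd(5,8) = 3+5+1 = 9.
Pick's theorem gives I = A − B/2 + 1 = 7.5 − 9/2 + 1 = 4.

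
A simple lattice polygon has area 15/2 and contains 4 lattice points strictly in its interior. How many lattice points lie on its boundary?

Pick's theorem gives A = I + B/2 − 1, so B = 2(A − I + 1) = 2(15/2 − 4 + 1) = 9.

9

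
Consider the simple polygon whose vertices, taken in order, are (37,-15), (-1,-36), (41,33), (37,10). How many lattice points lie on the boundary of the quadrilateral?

Along each edge there are gcd(|Δx|,|Δy|)+1 lattice points, so counting each shared vertex once the boundary has gcd(38,21) + gcd(42,69) + gcd(4,23) + gcd(0,25) = 1+3+1+25 = 30.

30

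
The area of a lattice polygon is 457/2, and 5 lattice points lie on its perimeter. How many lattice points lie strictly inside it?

Pick's theorem A = I + B/2 − 1 rearranges to I = A − B/2 + 1 = 457/2 − 5/2 + 1 = 227.

227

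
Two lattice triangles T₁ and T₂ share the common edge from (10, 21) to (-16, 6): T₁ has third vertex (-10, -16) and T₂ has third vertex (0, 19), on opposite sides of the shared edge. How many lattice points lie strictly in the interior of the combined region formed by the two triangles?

378

The union is the simple quadrilateral with vertices (10, 21), (-10, -16), (-16, 6), (0, 19) in order.
Using the shoelace formula, 2A = |(10·(-16) − (-10)·21) + ((-10)·6 − (-16)·(-16)) + ((-16)·19 − 0·6) + (0·21 − 10·19)| = 760, so the area is 380.
The number of boundary lattice points is Σ gcd(|Δx|,|Δy|) = gcd(20,37) + gcd(6,22) + gcd(16,13) + gcd(10,2) = 1+2+1+2 = 6.
By Pick's theorem I = A − B/2 + 1 = 380 − 6/2 + 1 = 378.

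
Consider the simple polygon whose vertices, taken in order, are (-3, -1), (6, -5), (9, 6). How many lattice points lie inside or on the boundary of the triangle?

Using the shoelace formula, 2A = |((-3)·(-5) − 6·(-1)) + (6·6 − 9·(-5)) + (9·(-1) − (-3)·6)| = 111, so the area is 111/2.
Summing gcd(|Δx|,|Δy|) over the edges gives the boundary count: gcd(9,4) + gcd(3,11) + gcd(12,7) = 1+1+1 = 3.
Pick's theorem gives I = A − B/2 + 1 = 111/2 − 3/2 + 1 = 55, so the closed region contains I + B = 55 + 3 = 58 lattice points.

58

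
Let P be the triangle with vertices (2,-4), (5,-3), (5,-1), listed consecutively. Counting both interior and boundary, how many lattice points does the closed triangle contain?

7

By the shoelace formula, twice the signed area is |(2·(-3) − 5·(-4)) + (5·(-1) − 5·(-3)) + (5·(-4) − 2·(-1))| = 6, so the area is 3.
The number of boundary lattice points is Σ gcd(|Δx|,|Δy|) = gcd(3,1) + gcd(0,2) + gcd(3,3) = 1+2+3 = 6.
Pick's theorem gives I = A − B/2 + 1 = 3 − 6/2 + 1 = 1, so the closed region contains I + B = 1 + 6 = 7 lattice points.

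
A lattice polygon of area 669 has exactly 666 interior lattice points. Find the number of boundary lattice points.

Pick's theorem gives A = I + B/2 − 1, so B = 2(A − I + 1) = 2(669 − 666 + 1) = 8.

8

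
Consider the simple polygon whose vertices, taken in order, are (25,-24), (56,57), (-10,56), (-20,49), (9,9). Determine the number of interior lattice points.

3020

Using the shoelace formula, 2A = |[25·57 − 56·(-24)] + [56·56 − (-10)·57] + [(-10)·49 − (-20)·56] + [(-20)·9 − 9·49] + [9·(-24) − 25·9]| = 6043, so the area is 6043/2.
Summing gcd(|Δx|,|Δy|) over the edges gives the boundary count: gcd(31,81) + gcd(66,1) + gcd(10,7) + gcd(29,40) + gcd(16,33) = 1+1+1+1+1 = 5.
Pick's theorem gives I = A − B/2 + 1 = 6043/2 − 5/2 + 1 = 3020.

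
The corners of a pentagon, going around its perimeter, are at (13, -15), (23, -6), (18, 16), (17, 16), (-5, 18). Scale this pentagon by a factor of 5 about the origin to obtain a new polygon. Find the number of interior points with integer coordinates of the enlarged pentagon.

Using the shoelace formula, 2A = |(13·(-6) − 23·(-15)) + (23·16 − 18·(-6)) + (18·16 − 17·16) + (17·18 − (-5)·16) + ((-5)·(-15) − 13·18)| = 986, so the area is 493.
Summing gcd(|Δx|,|Δy|) over the edges gives the boundary count: gcd(10,9) + gcd(5,22) + gcd(1,0) + gcd(22,2) + gcd(18,33) = 1+1+1+2+3 = 8.
Scaling by 5 multiplies the area by 5² = 25 (so the new area is 12325) and multiplies the boundary lattice-point count by 5, giving 40.
By Pick's theorem, the interior count of the dilated polygon is 12325 − 40/2 + 1 = 12306.

12306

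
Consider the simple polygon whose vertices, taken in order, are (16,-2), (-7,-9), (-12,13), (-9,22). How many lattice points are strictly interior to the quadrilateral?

The shoelace formula gives twice the area as |(16·(-9) − (-7)·(-2)) + ((-7)·13 − (-12)·(-9)) + ((-12)·22 − (-9)·13) + ((-9)·(-2) − 16·22)| = 838, so the area is 419.
Along each edge there are gcd(|Δx|,|Δy|)+1 lattice points, so counting each shared vertex once the boundary has gcd(23,7) + gcd(5,22) + gcd(3,9) + gcd(25,24) = 1+1+3+1 = 6.
By Pick's theorem A = I + B/2 − 1, so I = 419 − 6/2 + 1 = 417.

417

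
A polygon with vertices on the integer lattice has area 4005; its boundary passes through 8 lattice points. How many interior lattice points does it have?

4002

From Pick's theorem, I = A − B/2 + 1 = 4005 − 8/2 + 1 = 4002.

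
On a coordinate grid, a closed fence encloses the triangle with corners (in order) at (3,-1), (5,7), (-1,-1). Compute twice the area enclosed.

32

By the shoelace formula, twice the signed area is |(3·7 − 5·(-1)) + (5·(-1) − (-1)·7) + ((-1)·(-1) − 3·(-1))| = 32, so the area is 16.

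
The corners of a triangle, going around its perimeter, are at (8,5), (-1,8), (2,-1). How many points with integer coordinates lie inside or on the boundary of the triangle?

43

Using the shoelace formula, 2A = |(8·8 − (-1)·5) + ((-1)·(-1) − 2·8) + (2·5 − 8·(-1))| = 72, so the area is 36.
Along each edge there are gcd(|Δx|,|Δy|)+1 lattice points, so counting each shared vertex once the boundary has gcd(9,3) + gcd(3,9) + gcd(6,6) = 3+3+6 = 12.
Pick's theorem gives I = A − B/2 + 1 = 36 − 12/2 + 1 = 31, so the closed region contains I + B = 31 + 12 = 43 lattice points.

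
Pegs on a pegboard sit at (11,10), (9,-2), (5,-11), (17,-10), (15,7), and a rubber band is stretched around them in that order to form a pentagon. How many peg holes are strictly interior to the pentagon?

By the shoelace formula, twice the signed area is |[11·(-2) − 9·10] + [9·(-11) − 5·(-2)] + [5·(-10) − 17·(-11)] + [17·7 − 15·(-10)] + [15·10 − 11·7]| = 278, so the area is 139.
Along each edge there are gcd(|Δx|,|Δy|)+1 lattice points, so counting each shared vertex once the boundary has gcd(2,12) + gcd(4,9) + gcd(12,1) + gcd(2,17) + gcd(4,3) = 2+1+1+1+1 = 6.
Pick's theorem gives I = A − B/2 + 1 = 139 − 6/2 + 1 = 137.

137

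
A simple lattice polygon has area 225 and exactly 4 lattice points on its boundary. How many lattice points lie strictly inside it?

Pick's theorem A = I + B/2 − 1 rearranges to I = A − B/2 + 1 = 225 − 4/2 + 1 = 224.

224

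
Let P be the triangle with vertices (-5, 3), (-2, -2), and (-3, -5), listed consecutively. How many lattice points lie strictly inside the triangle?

6

Using the shoelace formula, 2A = |((-5)·(-2) − (-2)·3) + ((-2)·(-5) − (-3)·(-2)) + ((-3)·3 − (-5)·(-5))| = 14, so the area is 7.
The number of boundary lattice points is Σ gcd(|Δx|,|Δy|) = gcd(3,5) + gcd(1,3) + gcd(2,8) = 1+1+2 = 4.
By Pick's theorem A = I + B/2 − 1, so I = 7 − 4/2 + 1 = 6.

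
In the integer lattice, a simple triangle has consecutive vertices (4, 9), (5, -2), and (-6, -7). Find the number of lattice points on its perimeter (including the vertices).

4

The number of boundary lattice points is Σ gcd(|Δx|,|Δy|) = gcd(1,11) + gcd(11,5) + gcd(10,16) = 1+1+2 = 4.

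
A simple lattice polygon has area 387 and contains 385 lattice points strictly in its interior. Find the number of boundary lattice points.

Pick's theorem gives A = I + B/2 − 1, so B = 2(A − I + 1) = 2(387 − 385 + 1) = 6.

6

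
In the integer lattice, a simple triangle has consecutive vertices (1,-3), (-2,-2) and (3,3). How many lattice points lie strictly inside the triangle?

7

The shoelace formula gives twice the area as |[1·(-2) − (-2)·(-3)] + [(-2)·3 − 3·(-2)] + [3·(-3) − 1·3]| = 20, so the area is 10.
Summing gcd(|Δx|,|Δy|) over the edges gives the boundary count: gcd(3,1) + gcd(5,5) + gcd(2,6) = 1+5+2 = 8.
Pick's theorem gives I = A − B/2 + 1 = 10 − 8/2 + 1 = 7.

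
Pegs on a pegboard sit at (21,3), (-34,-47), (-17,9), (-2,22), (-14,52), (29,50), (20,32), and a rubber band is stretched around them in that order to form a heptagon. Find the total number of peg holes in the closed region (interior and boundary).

2530

The shoelace formula gives twice the area as |[21·(-47) − (-34)·3] + [(-34)·9 − (-17)·(-47)] + [(-17)·22 − (-2)·9] + [(-2)·52 − (-14)·22] + [(-14)·50 − 29·52] + [29·32 − 20·50] + [20·3 − 21·32]| = 5034, so the area is 2517.
Summing gcd(|Δx|,|Δy|) over the edges gives the boundary count: gcd(55,50) + gcd(17,56) + gcd(15,13) + gcd(12,30) + gcd(43,2) + gcd(9,18) + gcd(1,29) = 5+1+1+6+1+9+1 = 24.
Pick's theorem gives I = A − B/2 + 1 = 2517 − 24/2 + 1 = 2506, so the closed region contains I + B = 2506 + 24 = 2530 lattice points.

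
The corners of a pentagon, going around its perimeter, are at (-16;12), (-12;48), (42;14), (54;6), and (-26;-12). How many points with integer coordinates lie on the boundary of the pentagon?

Along each edge there are gcd(|Δx|,|Δy|)+1 lattice points, so counting each shared vertex once the boundary has gcd(4,36) + gcd(54,34) + gcd(12,8) + gcd(80,18) + gcd(10,24) = 4+2+4+2+2 = 14.

14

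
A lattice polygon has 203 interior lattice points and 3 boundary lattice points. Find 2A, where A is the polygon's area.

407

Pick's theorem states A = I + B/2 − 1, so A = 203 + 3/2 − 1 = 407/2.
Hence 2A = 407.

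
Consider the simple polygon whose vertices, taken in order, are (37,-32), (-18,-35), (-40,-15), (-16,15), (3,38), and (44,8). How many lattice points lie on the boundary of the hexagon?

12

Summing gcd(|Δx|,|Δy|) over the edges gives the boundary count: gcd(55,3) + gcd(22,20) + gcd(24,30) + gcd(19,23) + gcd(41,30) + gcd(7,40) = 1+2+6+1+1+1 = 12.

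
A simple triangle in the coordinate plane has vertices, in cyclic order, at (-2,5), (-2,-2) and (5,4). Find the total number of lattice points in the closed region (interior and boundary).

30

The shoelace formula gives twice the area as |[(-2)·(-2) − (-2)·5] + [(-2)·4 − 5·(-2)] + [5·5 − (-2)·4]| = 49, so the area is 49/2.
The number of boundary lattice points is Σ gcd(|Δx|,|Δy|) = gcd(0,7) + gcd(7,6) + gcd(7,1) = 7+1+1 = 9.
Pick's theorem gives I = A − B/2 + 1 = 49/2 − 9/2 + 1 = 21, so the closed region contains I + B = 21 + 9 = 30 lattice points.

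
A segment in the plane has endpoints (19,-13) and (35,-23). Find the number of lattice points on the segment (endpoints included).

The number of lattice points on a segment between lattice points is gcd(|Δx|,|Δy|) + 1 = gcd(16,10) + 1 = 2 + 1 = 3.

3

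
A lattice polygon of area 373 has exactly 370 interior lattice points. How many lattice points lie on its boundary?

Pick's theorem gives A = I + B/2 − 1, so B = 2(A − I + 1) = 2(373 − 370 + 1) = 8.

8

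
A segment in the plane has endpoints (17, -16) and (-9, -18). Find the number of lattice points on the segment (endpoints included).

The number of lattice points on a segment between lattice points is gcd(|Δx|,|Δy|) + 1 = gcd(26,2) + 1 = 2 + 1 = 3.

3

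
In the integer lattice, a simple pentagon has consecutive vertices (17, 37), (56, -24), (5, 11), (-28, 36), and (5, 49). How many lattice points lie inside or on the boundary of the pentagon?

The shoelace formula gives twice the area as |[17·(-24) − 56·37] + [56·11 − 5·(-24)] + [5·36 − (-28)·11] + [(-28)·49 − 5·36] + [5·37 − 17·49]| = 3456, so the area is 1728.
Along each edge there are gcd(|Δx|,|Δy|)+1 lattice points, so counting each shared vertex once the boundary has gcd(39,61) + gcd(51,35) + gcd(33,25) + gcd(33,13) + gcd(12,12) = 1+1+1+1+12 = 16.
Pick's theorem gives I = A − B/2 + 1 = 1728 − 16/2 + 1 = 1721, so the closed region contains I + B = 1721 + 16 = 1737 lattice points.

1737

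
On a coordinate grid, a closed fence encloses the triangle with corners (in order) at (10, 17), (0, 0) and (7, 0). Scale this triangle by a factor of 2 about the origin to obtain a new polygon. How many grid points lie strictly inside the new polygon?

The shoelace formula gives twice the area as |[10·0 − 0·17] + [0·0 − 7·0] + [7·17 − 10·0]| = 119, so the area is 59.5.
Along each edge there are gcd(|Δx|,|Δy|)+1 lattice points, so counting each shared vertex once the boundary has gcd(10,17) + gcd(7,0) + gcd(3,17) = 1+7+1 = 9.
Scaling by 2 multiplies the area by 2² = 4 (so the new area is 238) and multiplies the boundary lattice-point count by 2, giving 18.
By Pick's theorem, the interior count of the dilated polygon is 238 − 18/2 + 1 = 230.

230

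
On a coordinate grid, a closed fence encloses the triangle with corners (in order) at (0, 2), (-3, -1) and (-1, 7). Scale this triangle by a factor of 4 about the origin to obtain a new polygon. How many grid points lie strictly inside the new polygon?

Using the shoelace formula, 2A = |[0·(-1) − (-3)·2] + [(-3)·7 − (-1)·(-1)] + [(-1)·2 − 0·7]| = 18, so the area is 9.
Along each edge there are gcd(|Δx|,|Δy|)+1 lattice points, so counting each shared vertex once the boundary has gcd(3,3) + gcd(2,8) + gcd(1,5) = 3+2+1 = 6.
Scaling by 4 multiplies the area by 4² = 16 (so the new area is 144) and multiplies the boundary lattice-point count by 4, giving 24.
By Pick's theorem, the interior count of the dilated polygon is 144 − 24/2 + 1 = 133.

133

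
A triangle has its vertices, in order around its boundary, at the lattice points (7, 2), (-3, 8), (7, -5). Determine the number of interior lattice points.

The shoelace formula gives twice the area as |(7·8 − (-3)·2) + ((-3)·(-5) − 7·8) + (7·2 − 7·(-5))| = 70, so the area is 35.
The number of boundary lattice points is Σ gcd(|Δx|,|Δy|) = gcd(10,6) + gcd(10,13) + gcd(0,7) = 2+1+7 = 10.
By Pick's theorem A = I + B/2 − 1, so I = 35 − 10/2 + 1 = 31.

31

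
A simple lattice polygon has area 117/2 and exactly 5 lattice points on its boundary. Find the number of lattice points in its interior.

57

From Pick's theorem, I = A − B/2 + 1 = 117/2 − 5/2 + 1 = 57.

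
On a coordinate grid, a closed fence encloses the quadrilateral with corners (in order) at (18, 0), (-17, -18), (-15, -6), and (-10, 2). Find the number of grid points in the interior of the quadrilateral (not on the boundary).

By the shoelace formula, twice the signed area is |(18·(-18) − (-17)·0) + ((-17)·(-6) − (-15)·(-18)) + ((-15)·2 − (-10)·(-6)) + ((-10)·0 − 18·2)| = 618, so the area is 309.
Along each edge there are gcd(|Δx|,|Δy|)+1 lattice points, so counting each shared vertex once the boundary has gcd(35,18) + gcd(2,12) + gcd(5,8) + gcd(28,2) = 1+2+1+2 = 6.
Pick's theorem gives I = A − B/2 + 1 = 309 − 6/2 + 1 = 307.

307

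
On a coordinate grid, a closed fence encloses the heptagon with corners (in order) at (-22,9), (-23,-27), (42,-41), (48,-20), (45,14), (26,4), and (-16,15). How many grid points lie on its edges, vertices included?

The number of boundary lattice points is Σ gcd(|Δx|,|Δy|) = gcd(1,36) + gcd(65,14) + gcd(6,21) + gcd(3,34) + gcd(19,10) + gcd(42,11) + gcd(6,6) = 1+1+3+1+1+1+6 = 14.

14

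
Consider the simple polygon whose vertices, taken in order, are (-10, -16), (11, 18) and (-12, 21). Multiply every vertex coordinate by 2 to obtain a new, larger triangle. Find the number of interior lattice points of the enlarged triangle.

Using the shoelace formula, 2A = |[(-10)·18 − 11·(-16)] + [11·21 − (-12)·18] + [(-12)·(-16) − (-10)·21]| = 845, so the area is 845/2.
Along each edge there are gcd(|Δx|,|Δy|)+1 lattice points, so counting each shared vertex once the boundary has gcd(21,34) + gcd(23,3) + gcd(2,37) = 1+1+1 = 3.
Scaling by 2 multiplies the area by 2² = 4 (so the new area is 1690) and multiplies the boundary lattice-point count by 2, giving 6.
By Pick's theorem, the interior count of the dilated polygon is 1690 − 6/2 + 1 = 1688.

1688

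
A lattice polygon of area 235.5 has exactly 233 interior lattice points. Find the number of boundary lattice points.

Pick's theorem gives A = I + B/2 − 1, so B = 2(A − I + 1) = 2(235.5 − 233 + 1) = 7.

7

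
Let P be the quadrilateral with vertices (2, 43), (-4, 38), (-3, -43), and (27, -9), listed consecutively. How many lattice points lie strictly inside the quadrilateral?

1449

Using the shoelace formula, 2A = |(2·38 − (-4)·43) + ((-4)·(-43) − (-3)·38) + ((-3)·(-9) − 27·(-43)) + (27·43 − 2·(-9))| = 2901, so the area is 2901/2.
Along each edge there are gcd(|Δx|,|Δy|)+1 lattice points, so counting each shared vertex once the boundary has gcd(6,5) + gcd(1,81) + gcd(30,34) + gcd(25,52) = 1+1+2+1 = 5.
Pick's theorem gives I = A − B/2 + 1 = 2901/2 − 5/2 + 1 = 1449.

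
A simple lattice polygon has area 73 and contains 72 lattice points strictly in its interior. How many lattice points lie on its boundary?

4

Pick's theorem gives A = I + B/2 − 1, so B = 2(A − I + 1) = 2(73 − 72 + 1) = 4.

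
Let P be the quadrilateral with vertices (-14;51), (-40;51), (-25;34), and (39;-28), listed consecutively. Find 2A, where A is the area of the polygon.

By the shoelace formula, twice the signed area is |[(-14)·51 − (-40)·51] + [(-40)·34 − (-25)·51] + [(-25)·(-28) − 39·34] + [39·51 − (-14)·(-28)]| = 2212, so the area is 1106.

2212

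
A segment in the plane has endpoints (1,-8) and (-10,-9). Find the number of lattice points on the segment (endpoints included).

The number of lattice points on a segment between lattice points is gcd(|Δx|,|Δy|) + 1 = gcd(11,1) + 1 = 1 + 1 = 2.

2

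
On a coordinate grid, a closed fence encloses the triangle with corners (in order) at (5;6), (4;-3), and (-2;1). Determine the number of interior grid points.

28

By the shoelace formula, twice the signed area is |[5·(-3) − 4·6] + [4·1 − (-2)·(-3)] + [(-2)·6 − 5·1]| = 58, so the area is 29.
Along each edge there are gcd(|Δx|,|Δy|)+1 lattice points, so counting each shared vertex once the boundary has gcd(1,9) + gcd(6,4) + gcd(7,5) = 1+2+1 = 4.
Pick's theorem gives I = A − B/2 + 1 = 29 − 4/2 + 1 = 28.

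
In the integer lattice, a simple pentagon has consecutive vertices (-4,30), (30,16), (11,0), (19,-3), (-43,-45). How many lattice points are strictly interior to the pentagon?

1810

The shoelace formula gives twice the area as |((-4)·16 − 30·30) + (30·0 − 11·16) + (11·(-3) − 19·0) + (19·(-45) − (-43)·(-3)) + ((-43)·30 − (-4)·(-45))| = 3627, so the area is 3627/2.
The number of boundary lattice points is Σ gcd(|Δx|,|Δy|) = gcd(34,14) + gcd(19,16) + gcd(8,3) + gcd(62,42) + gcd(39,75) = 2+1+1+2+3 = 9.
By Pick's theorem A = I + B/2 − 1, so I = 3627/2 − 9/2 + 1 = 1810.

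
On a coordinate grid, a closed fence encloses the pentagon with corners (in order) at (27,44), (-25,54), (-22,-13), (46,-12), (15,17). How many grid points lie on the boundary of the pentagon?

Summing gcd(|Δx|,|Δy|) over the edges gives the boundary count: gcd(52,10) + gcd(3,67) + gcd(68,1) + gcd(31,29) + gcd(12,27) = 2+1+1+1+3 = 8.

8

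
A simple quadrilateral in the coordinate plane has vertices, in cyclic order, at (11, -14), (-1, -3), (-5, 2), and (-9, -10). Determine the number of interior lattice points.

Using the shoelace formula, 2A = |(11·(-3) − (-1)·(-14)) + ((-1)·2 − (-5)·(-3)) + ((-5)·(-10) − (-9)·2) + ((-9)·(-14) − 11·(-10))| = 240, so the area is 120.
The number of boundary lattice points is Σ gcd(|Δx|,|Δy|) = gcd(12,11) + gcd(4,5) + gcd(4,12) + gcd(20,4) = 1+1+4+4 = 10.
Pick's theorem gives I = A − B/2 + 1 = 120 − 10/2 + 1 = 116.

116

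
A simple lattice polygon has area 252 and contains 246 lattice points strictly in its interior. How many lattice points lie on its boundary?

14

Pick's theorem gives A = I + B/2 − 1, so B = 2(A − I + 1) = 2(252 − 246 + 1) = 14.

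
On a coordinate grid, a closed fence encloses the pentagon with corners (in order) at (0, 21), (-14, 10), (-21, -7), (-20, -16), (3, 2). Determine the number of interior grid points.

Using the shoelace formula, 2A = |[0·10 − (-14)·21] + [(-14)·(-7) − (-21)·10] + [(-21)·(-16) − (-20)·(-7)] + [(-20)·2 − 3·(-16)] + [3·21 − 0·2]| = 869, so the area is 869/2.
Summing gcd(|Δx|,|Δy|) over the edges gives the boundary count: gcd(14,11) + gcd(7,17) + gcd(1,9) + gcd(23,18) + gcd(3,19) = 1+1+1+1+1 = 5.
By Pick's theorem A = I + B/2 − 1, so I = 869/2 − 5/2 + 1 = 433.

433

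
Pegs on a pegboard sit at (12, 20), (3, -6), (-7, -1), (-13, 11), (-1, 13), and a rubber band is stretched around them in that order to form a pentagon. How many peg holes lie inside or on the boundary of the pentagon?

Using the shoelace formula, 2A = |(12·(-6) − 3·20) + (3·(-1) − (-7)·(-6)) + ((-7)·11 − (-13)·(-1)) + ((-13)·13 − (-1)·11) + ((-1)·20 − 12·13)| = 601, so the area is 601/2.
Summing gcd(|Δx|,|Δy|) over the edges gives the boundary count: gcd(9,26) + gcd(10,5) + gcd(6,12) + gcd(12,2) + gcd(13,7) = 1+5+6+2+1 = 15.
Pick's theorem gives I = A − B/2 + 1 = 601/2 − 15/2 + 1 = 294, so the closed region contains I + B = 294 + 15 = 309 lattice points.

309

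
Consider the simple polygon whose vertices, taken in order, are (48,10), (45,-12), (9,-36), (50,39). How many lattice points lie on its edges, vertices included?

15

Summing gcd(|Δx|,|Δy|) over the edges gives the boundary count: gcd(3,22) + gcd(36,24) + gcd(41,75) + gcd(2,29) = 1+12+1+1 = 15.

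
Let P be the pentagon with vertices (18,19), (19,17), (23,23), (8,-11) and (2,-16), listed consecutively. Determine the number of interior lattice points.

111

The shoelace formula gives twice the area as |[18·17 − 19·19] + [19·23 − 23·17] + [23·(-11) − 8·23] + [8·(-16) − 2·(-11)] + [2·19 − 18·(-16)]| = 226, so the area is 113.
Summing gcd(|Δx|,|Δy|) over the edges gives the boundary count: gcd(1,2) + gcd(4,6) + gcd(15,34) + gcd(6,5) + gcd(16,35) = 1+2+1+1+1 = 6.
By Pick's theorem A = I + B/2 − 1, so I = 113 − 6/2 + 1 = 111.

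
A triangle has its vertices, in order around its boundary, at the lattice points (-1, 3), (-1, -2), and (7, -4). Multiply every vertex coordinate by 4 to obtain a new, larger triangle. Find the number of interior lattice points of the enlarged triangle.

By the shoelace formula, twice the signed area is |((-1)·(-2) − (-1)·3) + ((-1)·(-4) − 7·(-2)) + (7·3 − (-1)·(-4))| = 40, so the area is 20.
Along each edge there are gcd(|Δx|,|Δy|)+1 lattice points, so counting each shared vertex once the boundary has gcd(0,5) + gcd(8,2) + gcd(8,7) = 5+2+1 = 8.
Scaling by 4 multiplies the area by 4² = 16 (so the new area is 320) and multiplies the boundary lattice-point count by 4, giving 32.
By Pick's theorem, the interior count of the dilated polygon is 320 − 32/2 + 1 = 305.

305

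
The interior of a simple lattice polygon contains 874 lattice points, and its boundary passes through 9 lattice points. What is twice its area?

Pick's theorem states A = I + B/2 − 1, so A = 874 + 9/2 − 1 = 1755/2.
Hence 2A = 1755.

1755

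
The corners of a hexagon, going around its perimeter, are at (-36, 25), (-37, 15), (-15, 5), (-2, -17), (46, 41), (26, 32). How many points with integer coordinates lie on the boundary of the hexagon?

8

Along each edge there are gcd(|Δx|,|Δy|)+1 lattice points, so counting each shared vertex once the boundary has gcd(1,10) + gcd(22,10) + gcd(13,22) + gcd(48,58) + gcd(20,9) + gcd(62,7) = 1+2+1+2+1+1 = 8.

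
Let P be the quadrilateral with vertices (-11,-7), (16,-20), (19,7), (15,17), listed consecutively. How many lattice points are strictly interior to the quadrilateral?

By the shoelace formula, twice the signed area is |[(-11)·(-20) − 16·(-7)] + [16·7 − 19·(-20)] + [19·17 − 15·7] + [15·(-7) − (-11)·17]| = 1124, so the area is 562.
Summing gcd(|Δx|,|Δy|) over the edges gives the boundary count: gcd(27,13) + gcd(3,27) + gcd(4,10) + gcd(26,24) = 1+3+2+2 = 8.
Pick's theorem gives I = A − B/2 + 1 = 562 − 8/2 + 1 = 559.

559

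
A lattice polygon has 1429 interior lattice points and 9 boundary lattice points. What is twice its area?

2865

By Pick's theorem, A = I + B/2 − 1 = 1429 + 9/2 − 1 = 2865/2.
Hence 2A = 2865.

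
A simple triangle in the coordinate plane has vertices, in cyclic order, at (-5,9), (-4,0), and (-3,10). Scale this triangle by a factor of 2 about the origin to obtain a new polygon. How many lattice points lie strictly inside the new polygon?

36

Using the shoelace formula, 2A = |[(-5)·0 − (-4)·9] + [(-4)·10 − (-3)·0] + [(-3)·9 − (-5)·10]| = 19, so the area is 19/2.
Along each edge there are gcd(|Δx|,|Δy|)+1 lattice points, so counting each shared vertex once the boundary has gcd(1,9) + gcd(1,10) + gcd(2,1) = 1+1+1 = 3.
Scaling by 2 multiplies the area by 2² = 4 (so the new area is 38) and multiplies the boundary lattice-point count by 2, giving 6.
By Pick's theorem, the interior count of the dilated polygon is 38 − 6/2 + 1 = 36.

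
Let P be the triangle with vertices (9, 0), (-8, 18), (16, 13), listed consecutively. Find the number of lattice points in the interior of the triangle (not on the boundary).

By the shoelace formula, twice the signed area is |[9·18 − (-8)·0] + [(-8)·13 − 16·18] + [16·0 − 9·13]| = 347, so the area is 173.5.
The number of boundary lattice points is Σ gcd(|Δx|,|Δy|) = gcd(17,18) + gcd(24,5) + gcd(7,13) = 1+1+1 = 3.
By Pick's theorem A = I + B/2 − 1, so I = 173.5 − 3/2 + 1 = 173.

173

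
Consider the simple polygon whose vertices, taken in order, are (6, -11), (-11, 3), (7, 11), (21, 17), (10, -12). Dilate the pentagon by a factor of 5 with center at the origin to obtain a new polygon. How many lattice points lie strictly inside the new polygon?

By the shoelace formula, twice the signed area is |(6·3 − (-11)·(-11)) + ((-11)·11 − 7·3) + (7·17 − 21·11) + (21·(-12) − 10·17) + (10·(-11) − 6·(-12))| = 817, so the area is 817/2.
Along each edge there are gcd(|Δx|,|Δy|)+1 lattice points, so counting each shared vertex once the boundary has gcd(17,14) + gcd(18,8) + gcd(14,6) + gcd(11,29) + gcd(4,1) = 1+2+2+1+1 = 7.
Scaling by 5 multiplies the area by 5² = 25 (so the new area is 20425/2) and multiplies the boundary lattice-point count by 5, giving 35.
By Pick's theorem, the interior count of the dilated polygon is 20425/2 − 35/2 + 1 = 10196.

10196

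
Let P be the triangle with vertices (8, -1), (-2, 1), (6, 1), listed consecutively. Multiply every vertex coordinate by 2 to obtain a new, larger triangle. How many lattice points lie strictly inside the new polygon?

21

Using the shoelace formula, 2A = |[8·1 − (-2)·(-1)] + [(-2)·1 − 6·1] + [6·(-1) − 8·1]| = 16, so the area is 8.
Summing gcd(|Δx|,|Δy|) over the edges gives the boundary count: gcd(10,2) + gcd(8,0) + gcd(2,2) = 2+8+2 = 12.
Scaling by 2 multiplies the area by 2² = 4 (so the new area is 32) and multiplies the boundary lattice-point count by 2, giving 24.
By Pick's theorem, the interior count of the dilated polygon is 32 − 24/2 + 1 = 21.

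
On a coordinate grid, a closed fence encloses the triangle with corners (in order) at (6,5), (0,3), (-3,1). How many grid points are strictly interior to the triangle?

By the shoelace formula, twice the signed area is |(6·3 − 0·5) + (0·1 − (-3)·3) + ((-3)·5 − 6·1)| = 6, so the area is 3.
Summing gcd(|Δx|,|Δy|) over the edges gives the boundary count: gcd(6,2) + gcd(3,2) + gcd(9,4) = 2+1+1 = 4.
By Pick's theorem A = I + B/2 − 1, so I = 3 − 4/2 + 1 = 2.

2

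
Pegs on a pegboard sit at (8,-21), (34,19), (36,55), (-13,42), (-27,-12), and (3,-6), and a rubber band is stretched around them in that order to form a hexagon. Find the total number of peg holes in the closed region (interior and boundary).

The shoelace formula gives twice the area as |(8·19 − 34·(-21)) + (34·55 − 36·19) + (36·42 − (-13)·55) + ((-13)·(-12) − (-27)·42) + ((-27)·(-6) − 3·(-12)) + (3·(-21) − 8·(-6))| = 5752, so the area is 2876.
The number of boundary lattice points is Σ gcd(|Δx|,|Δy|) = gcd(26,40) + gcd(2,36) + gcd(49,13) + gcd(14,54) + gcd(30,6) + gcd(5,15) = 2+2+1+2+6+5 = 18.
Pick's theorem gives I = A − B/2 + 1 = 2876 − 18/2 + 1 = 2868, so the closed region contains I + B = 2868 + 18 = 2886 lattice points.

2886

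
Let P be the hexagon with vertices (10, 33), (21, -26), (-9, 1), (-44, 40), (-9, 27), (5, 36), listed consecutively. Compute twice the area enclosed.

2964

The shoelace formula gives twice the area as |(10·(-26) − 21·33) + (21·1 − (-9)·(-26)) + ((-9)·40 − (-44)·1) + ((-44)·27 − (-9)·40) + ((-9)·36 − 5·27) + (5·33 − 10·36)| = 2964, so the area is 1482.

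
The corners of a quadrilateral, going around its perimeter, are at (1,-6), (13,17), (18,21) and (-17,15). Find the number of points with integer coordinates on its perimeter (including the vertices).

Along each edge there are gcd(|Δx|,|Δy|)+1 lattice points, so counting each shared vertex once the boundary has gcd(12,23) + gcd(5,4) + gcd(35,6) + gcd(18,21) = 1+1+1+3 = 6.

6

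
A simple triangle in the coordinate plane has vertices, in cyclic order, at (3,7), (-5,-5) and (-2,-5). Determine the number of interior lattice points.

By the shoelace formula, twice the signed area is |[3·(-5) − (-5)·7] + [(-5)·(-5) − (-2)·(-5)] + [(-2)·7 − 3·(-5)]| = 36, so the area is 18.
Along each edge there are gcd(|Δx|,|Δy|)+1 lattice points, so counting each shared vertex once the boundary has gcd(8,12) + gcd(3,0) + gcd(5,12) = 4+3+1 = 8.
By Pick's theorem A = I + B/2 − 1, so I = 18 − 8/2 + 1 = 15.

15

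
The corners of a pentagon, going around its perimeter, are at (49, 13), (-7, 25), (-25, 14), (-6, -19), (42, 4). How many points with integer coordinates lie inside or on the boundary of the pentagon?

By the shoelace formula, twice the signed area is |(49·25 − (-7)·13) + ((-7)·14 − (-25)·25) + ((-25)·(-19) − (-6)·14) + ((-6)·4 − 42·(-19)) + (42·13 − 49·4)| = 3526, so the area is 1763.
Along each edge there are gcd(|Δx|,|Δy|)+1 lattice points, so counting each shared vertex once the boundary has gcd(56,12) + gcd(18,11) + gcd(19,33) + gcd(48,23) + gcd(7,9) = 4+1+1+1+1 = 8.
Pick's theorem gives I = A − B/2 + 1 = 1763 − 8/2 + 1 = 1760, so the closed region contains I + B = 1760 + 8 = 1768 lattice points.

1768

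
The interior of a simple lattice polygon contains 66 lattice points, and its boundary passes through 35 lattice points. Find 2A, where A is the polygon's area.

165

By Pick's theorem, A = I + B/2 − 1 = 66 + 35/2 − 1 = 165/2.
Hence 2A = 165.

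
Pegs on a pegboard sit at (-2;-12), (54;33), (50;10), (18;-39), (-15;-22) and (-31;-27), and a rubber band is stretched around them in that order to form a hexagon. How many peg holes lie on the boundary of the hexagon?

6

Along each edge there are gcd(|Δx|,|Δy|)+1 lattice points, so counting each shared vertex once the boundary has gcd(56,45) + gcd(4,23) + gcd(32,49) + gcd(33,17) + gcd(16,5) + gcd(29,15) = 1+1+1+1+1+1 = 6.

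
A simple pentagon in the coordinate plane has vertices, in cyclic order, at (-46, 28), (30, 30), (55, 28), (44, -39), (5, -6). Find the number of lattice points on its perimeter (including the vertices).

The number of boundary lattice points is Σ gcd(|Δx|,|Δy|) = gcd(76,2) + gcd(25,2) + gcd(11,67) + gcd(39,33) + gcd(51,34) = 2+1+1+3+17 = 24.

24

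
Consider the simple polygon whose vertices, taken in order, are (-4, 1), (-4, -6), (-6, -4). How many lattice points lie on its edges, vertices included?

10

Along each edge there are gcd(|Δx|,|Δy|)+1 lattice points, so counting each shared vertex once the boundary has gcd(0,7) + gcd(2,2) + gcd(2,5) = 7+2+1 = 10.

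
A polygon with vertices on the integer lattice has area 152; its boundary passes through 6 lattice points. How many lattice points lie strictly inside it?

Pick's theorem A = I + B/2 − 1 rearranges to I = A − B/2 + 1 = 152 − 6/2 + 1 = 150.

150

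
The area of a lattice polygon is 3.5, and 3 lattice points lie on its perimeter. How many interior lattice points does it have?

3

From Pick's theorem, I = A − B/2 + 1 = 3.5 − 3/2 + 1 = 3.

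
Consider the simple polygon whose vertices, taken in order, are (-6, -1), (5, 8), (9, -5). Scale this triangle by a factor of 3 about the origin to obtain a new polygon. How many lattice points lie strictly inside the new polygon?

802

Using the shoelace formula, 2A = |((-6)·8 − 5·(-1)) + (5·(-5) − 9·8) + (9·(-1) − (-6)·(-5))| = 179, so the area is 89.5.
The number of boundary lattice points is Σ gcd(|Δx|,|Δy|) = gcd(11,9) + gcd(4,13) + gcd(15,4) = 1+1+1 = 3.
Scaling by 3 multiplies the area by 3² = 9 (so the new area is 805.5) and multiplies the boundary lattice-point count by 3, giving 9.
By Pick's theorem, the interior count of the dilated polygon is 805.5 − 9/2 + 1 = 802.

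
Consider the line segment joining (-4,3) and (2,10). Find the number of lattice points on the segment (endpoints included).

2

The number of lattice points on a segment between lattice points is gcd(|Δx|,|Δy|) + 1 = gcd(6,7) + 1 = 1 + 1 = 2.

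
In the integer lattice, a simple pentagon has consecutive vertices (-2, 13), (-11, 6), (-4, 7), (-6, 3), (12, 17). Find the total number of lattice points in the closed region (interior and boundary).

85

By the shoelace formula, twice the signed area is |[(-2)·6 − (-11)·13] + [(-11)·7 − (-4)·6] + [(-4)·3 − (-6)·7] + [(-6)·17 − 12·3] + [12·13 − (-2)·17]| = 160, so the area is 80.
The number of boundary lattice points is Σ gcd(|Δx|,|Δy|) = gcd(9,7) + gcd(7,1) + gcd(2,4) + gcd(18,14) + gcd(14,4) = 1+1+2+2+2 = 8.
Pick's theorem gives I = A − B/2 + 1 = 80 − 8/2 + 1 = 77, so the closed region contains I + B = 77 + 8 = 85 lattice points.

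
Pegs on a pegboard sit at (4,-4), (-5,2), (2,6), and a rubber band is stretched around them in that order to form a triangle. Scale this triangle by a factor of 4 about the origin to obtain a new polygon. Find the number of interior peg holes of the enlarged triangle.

Using the shoelace formula, 2A = |(4·2 − (-5)·(-4)) + ((-5)·6 − 2·2) + (2·(-4) − 4·6)| = 78, so the area is 39.
Along each edge there are gcd(|Δx|,|Δy|)+1 lattice points, so counting each shared vertex once the boundary has gcd(9,6) + gcd(7,4) + gcd(2,10) = 3+1+2 = 6.
Scaling by 4 multiplies the area by 4² = 16 (so the new area is 624) and multiplies the boundary lattice-point count by 4, giving 24.
By Pick's theorem, the interior count of the dilated polygon is 624 − 24/2 + 1 = 613.

613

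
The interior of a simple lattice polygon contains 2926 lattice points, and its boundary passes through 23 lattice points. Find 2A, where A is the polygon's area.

Pick's theorem states A = I + B/2 − 1, so A = 2926 + 23/2 − 1 = 5873/2.
Hence 2A = 5873.

5873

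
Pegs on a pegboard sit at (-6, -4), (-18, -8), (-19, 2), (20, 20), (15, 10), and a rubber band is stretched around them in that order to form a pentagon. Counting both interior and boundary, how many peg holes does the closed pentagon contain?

The shoelace formula gives twice the area as |((-6)·(-8) − (-18)·(-4)) + ((-18)·2 − (-19)·(-8)) + ((-19)·20 − 20·2) + (20·10 − 15·20) + (15·(-4) − (-6)·10)| = 732, so the area is 366.
Summing gcd(|Δx|,|Δy|) over the edges gives the boundary count: gcd(12,4) + gcd(1,10) + gcd(39,18) + gcd(5,10) + gcd(21,14) = 4+1+3+5+7 = 20.
Pick's theorem gives I = A − B/2 + 1 = 366 − 20/2 + 1 = 357, so the closed region contains I + B = 357 + 20 = 377 lattice points.

377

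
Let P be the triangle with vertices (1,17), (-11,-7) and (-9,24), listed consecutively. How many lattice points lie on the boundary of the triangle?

The number of boundary lattice points is Σ gcd(|Δx|,|Δy|) = gcd(12,24) + gcd(2,31) + gcd(10,7) = 12+1+1 = 14.

14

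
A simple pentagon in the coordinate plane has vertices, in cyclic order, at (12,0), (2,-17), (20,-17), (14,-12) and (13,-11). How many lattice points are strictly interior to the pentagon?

107

The shoelace formula gives twice the area as |(12·(-17) − 2·0) + (2·(-17) − 20·(-17)) + (20·(-12) − 14·(-17)) + (14·(-11) − 13·(-12)) + (13·0 − 12·(-11))| = 234, so the area is 117.
Summing gcd(|Δx|,|Δy|) over the edges gives the boundary count: gcd(10,17) + gcd(18,0) + gcd(6,5) + gcd(1,1) + gcd(1,11) = 1+18+1+1+1 = 22.
By Pick's theorem A = I + B/2 − 1, so I = 117 − 22/2 + 1 = 107.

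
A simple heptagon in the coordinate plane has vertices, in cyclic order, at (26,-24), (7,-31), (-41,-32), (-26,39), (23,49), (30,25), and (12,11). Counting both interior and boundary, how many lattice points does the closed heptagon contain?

By the shoelace formula, twice the signed area is |(26·(-31) − 7·(-24)) + (7·(-32) − (-41)·(-31)) + ((-41)·39 − (-26)·(-32)) + ((-26)·49 − 23·39) + (23·25 − 30·49) + (30·11 − 12·25) + (12·(-24) − 26·11)| = 8174, so the area is 4087.
The number of boundary lattice points is Σ gcd(|Δx|,|Δy|) = gcd(19,7) + gcd(48,1) + gcd(15,71) + gcd(49,10) + gcd(7,24) + gcd(18,14) + gcd(14,35) = 1+1+1+1+1+2+7 = 14.
Pick's theorem gives I = A − B/2 + 1 = 4087 − 14/2 + 1 = 4081, so the closed region contains I + B = 4081 + 14 = 4095 lattice points.

4095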